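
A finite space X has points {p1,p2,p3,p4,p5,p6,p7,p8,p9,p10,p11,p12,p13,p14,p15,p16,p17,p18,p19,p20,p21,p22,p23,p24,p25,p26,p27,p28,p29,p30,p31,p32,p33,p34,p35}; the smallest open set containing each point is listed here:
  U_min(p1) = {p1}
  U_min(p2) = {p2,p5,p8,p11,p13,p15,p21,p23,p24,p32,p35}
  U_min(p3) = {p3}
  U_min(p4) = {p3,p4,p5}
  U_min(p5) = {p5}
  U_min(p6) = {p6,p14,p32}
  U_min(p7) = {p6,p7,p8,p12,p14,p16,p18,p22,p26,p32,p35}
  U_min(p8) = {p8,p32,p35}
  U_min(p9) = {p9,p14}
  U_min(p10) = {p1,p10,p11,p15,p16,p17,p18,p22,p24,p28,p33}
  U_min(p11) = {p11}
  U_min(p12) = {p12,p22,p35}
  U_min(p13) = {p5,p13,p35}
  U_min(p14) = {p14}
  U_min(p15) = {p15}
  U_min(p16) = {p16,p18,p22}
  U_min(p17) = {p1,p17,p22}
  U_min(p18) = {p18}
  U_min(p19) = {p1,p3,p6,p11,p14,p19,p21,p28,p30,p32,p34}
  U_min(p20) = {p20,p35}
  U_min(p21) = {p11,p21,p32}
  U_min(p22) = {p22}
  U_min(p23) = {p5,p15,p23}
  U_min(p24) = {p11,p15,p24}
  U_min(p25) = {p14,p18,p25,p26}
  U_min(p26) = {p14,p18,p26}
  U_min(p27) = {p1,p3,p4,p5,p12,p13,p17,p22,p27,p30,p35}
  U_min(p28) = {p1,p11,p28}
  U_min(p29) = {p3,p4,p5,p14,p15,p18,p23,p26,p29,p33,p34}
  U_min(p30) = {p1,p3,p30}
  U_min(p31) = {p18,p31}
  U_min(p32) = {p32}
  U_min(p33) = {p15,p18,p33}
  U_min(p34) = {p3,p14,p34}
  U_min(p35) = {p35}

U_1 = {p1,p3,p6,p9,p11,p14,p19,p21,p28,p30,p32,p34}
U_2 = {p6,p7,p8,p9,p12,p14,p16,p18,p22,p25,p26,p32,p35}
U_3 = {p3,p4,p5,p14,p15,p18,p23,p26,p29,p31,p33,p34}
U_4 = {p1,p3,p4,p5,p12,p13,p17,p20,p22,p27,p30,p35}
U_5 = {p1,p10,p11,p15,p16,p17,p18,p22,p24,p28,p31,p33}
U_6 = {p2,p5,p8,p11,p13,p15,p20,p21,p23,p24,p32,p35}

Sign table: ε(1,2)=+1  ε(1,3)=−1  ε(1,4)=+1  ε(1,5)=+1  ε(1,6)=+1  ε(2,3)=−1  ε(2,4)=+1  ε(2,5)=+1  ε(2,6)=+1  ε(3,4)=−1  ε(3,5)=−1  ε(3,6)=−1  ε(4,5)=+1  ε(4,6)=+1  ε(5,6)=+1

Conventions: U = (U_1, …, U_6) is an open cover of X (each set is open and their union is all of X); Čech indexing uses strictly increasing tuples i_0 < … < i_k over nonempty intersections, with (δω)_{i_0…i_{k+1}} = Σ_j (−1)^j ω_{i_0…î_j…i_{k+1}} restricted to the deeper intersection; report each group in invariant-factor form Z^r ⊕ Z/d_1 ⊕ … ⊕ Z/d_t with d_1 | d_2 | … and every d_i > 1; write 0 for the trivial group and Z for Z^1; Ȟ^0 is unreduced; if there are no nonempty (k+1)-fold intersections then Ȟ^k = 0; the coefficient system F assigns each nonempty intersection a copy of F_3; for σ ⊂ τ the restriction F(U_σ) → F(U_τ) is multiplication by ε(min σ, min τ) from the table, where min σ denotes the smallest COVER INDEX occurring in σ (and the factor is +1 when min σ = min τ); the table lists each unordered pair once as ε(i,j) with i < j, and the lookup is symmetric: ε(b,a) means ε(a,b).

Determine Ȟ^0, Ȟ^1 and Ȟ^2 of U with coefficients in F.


nerve of the cover:
  U12={p6,p9,p14,p32} U13={p3,p14,p34} U14={p1,p3,p30} U15={p1,p11,p28} U16={p11,p21,p32} U23={p14,p18,p26} U24={p12,p22,p35} U25={p16,p18,p22} U26={p8,p32,p35} U34={p3,p4,p5} U35={p15,p18,p31,p33} U36={p5,p15,p23} U45={p1,p17,p22} U46={p5,p13,p20,p35} U56={p11,p15,p24}
  U123={p14} U126={p32} U134={p3} U145={p1} U156={p11} U235={p18} U245={p22} U246={p35} U346={p5} U356={p15}
C dims 6,15,10; δ0: rk_F3 5; δ1: rk_F3 10
Ȟ^0 = (6 − 5) − 0 = 1, so Ȟ^0 ≅ Z/3
Ȟ^1 = (15 − 10) − 5 = 0, so Ȟ^1 ≅ 0
Ȟ^2 = (10 − 0) − 10 = 0, so Ȟ^2 ≅ 0

Ȟ^0 = Z/3,  Ȟ^1 = 0,  Ȟ^2 = 0


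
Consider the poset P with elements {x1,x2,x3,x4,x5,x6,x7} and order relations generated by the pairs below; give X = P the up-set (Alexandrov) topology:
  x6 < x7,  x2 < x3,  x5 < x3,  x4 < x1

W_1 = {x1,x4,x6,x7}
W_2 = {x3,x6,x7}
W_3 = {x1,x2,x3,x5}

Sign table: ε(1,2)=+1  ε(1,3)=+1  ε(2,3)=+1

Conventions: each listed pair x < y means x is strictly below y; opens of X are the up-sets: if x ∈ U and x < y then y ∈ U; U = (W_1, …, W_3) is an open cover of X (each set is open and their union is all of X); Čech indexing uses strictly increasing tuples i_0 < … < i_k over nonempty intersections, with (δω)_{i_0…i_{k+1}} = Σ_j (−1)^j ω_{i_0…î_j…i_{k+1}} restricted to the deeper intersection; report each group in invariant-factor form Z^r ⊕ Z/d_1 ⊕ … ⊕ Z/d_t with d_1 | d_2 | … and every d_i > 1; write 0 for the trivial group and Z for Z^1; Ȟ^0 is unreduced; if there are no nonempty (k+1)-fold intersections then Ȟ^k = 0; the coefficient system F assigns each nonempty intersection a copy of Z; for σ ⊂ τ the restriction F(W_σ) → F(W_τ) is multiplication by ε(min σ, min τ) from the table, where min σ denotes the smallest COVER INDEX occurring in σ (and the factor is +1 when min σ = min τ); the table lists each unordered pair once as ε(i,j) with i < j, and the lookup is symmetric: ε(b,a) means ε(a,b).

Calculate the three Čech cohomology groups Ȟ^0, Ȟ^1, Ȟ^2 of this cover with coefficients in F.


nerve of the cover:
  W12={x6,x7} W13={x1} W23={x3}
C dims 3,3; δ0: rk 2, SNF 1^2
Ȟ^0 = (3 − 2) − 0 = 1, so Ȟ^0 ≅ Z
Ȟ^1 = (3 − 0) − 2 = 1, so Ȟ^1 ≅ Z
Ȟ^2 = (0 − 0) − 0 = 0, so Ȟ^2 ≅ 0

Ȟ^0 ≅ Z,  Ȟ^1 ≅ Z,  Ȟ^2 ≅ 0


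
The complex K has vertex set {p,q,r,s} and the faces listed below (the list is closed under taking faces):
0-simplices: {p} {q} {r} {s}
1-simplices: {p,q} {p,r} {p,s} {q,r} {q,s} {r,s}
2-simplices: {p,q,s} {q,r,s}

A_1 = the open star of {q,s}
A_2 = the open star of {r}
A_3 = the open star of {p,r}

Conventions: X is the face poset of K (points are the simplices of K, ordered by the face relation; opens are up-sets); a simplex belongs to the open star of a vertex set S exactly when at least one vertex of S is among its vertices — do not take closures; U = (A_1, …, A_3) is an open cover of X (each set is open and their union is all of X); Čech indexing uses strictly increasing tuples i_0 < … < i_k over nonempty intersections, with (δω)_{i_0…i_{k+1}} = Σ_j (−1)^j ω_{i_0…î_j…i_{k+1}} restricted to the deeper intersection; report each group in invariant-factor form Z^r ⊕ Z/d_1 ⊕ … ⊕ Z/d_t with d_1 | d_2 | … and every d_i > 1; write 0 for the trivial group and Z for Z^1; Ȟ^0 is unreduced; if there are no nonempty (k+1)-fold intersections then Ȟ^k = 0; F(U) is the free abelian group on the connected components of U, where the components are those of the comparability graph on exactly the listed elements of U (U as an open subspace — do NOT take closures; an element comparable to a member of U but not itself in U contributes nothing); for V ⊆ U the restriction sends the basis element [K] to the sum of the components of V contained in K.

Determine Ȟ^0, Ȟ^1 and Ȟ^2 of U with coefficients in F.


intersection data:
  A1={{q},{s},{p,q},{p,s},{q,r},{q,s},{r,s},{p,q,s},{q,r,s}} A2={{r},{p,r},{q,r},{r,s},{q,r,s}} A3={{p},{r},{p,q},{p,r},{p,s},{q,r},{r,s},{p,q,s},{q,r,s}}
  A12={{q,r},{r,s},{q,r,s}} A13={{p,q},{p,s},{q,r},{r,s},{p,q,s},{q,r,s}} A23={{r},{p,r},{q,r},{r,s},{q,r,s}}
  A123={{q,r},{r,s},{q,r,s}}
components per intersection:
  A1: {{q},{s},{p,q},{p,s},{q,r},{q,s},{r,s},{p,q,s},{q,r,s}}
  A2: {{r},{p,r},{q,r},{r,s},{q,r,s}}
  A3: {{p},{r},{p,q},{p,r},{p,s},{q,r},{r,s},{p,q,s},{q,r,s}}
  A12: {{q,r},{r,s},{q,r,s}}
  A13: {{p,q},{p,s},{p,q,s}} {{q,r},{r,s},{q,r,s}}
  A23: {{r},{p,r},{q,r},{r,s},{q,r,s}}
  A123: {{q,r},{r,s},{q,r,s}}
C dims 3,4,1; δ0: rk 2, SNF 1^2; δ1: rk 1, SNF 1^1
Ȟ^0 = (3 − 2) − 0 = 1, so Ȟ^0 ≅ Z
Ȟ^1 = (4 − 1) − 2 = 1, so Ȟ^1 ≅ Z
Ȟ^2 = (1 − 0) − 1 = 0, so Ȟ^2 ≅ 0

Ȟ^0(U;F) ≅ Z; Ȟ^1(U;F) ≅ Z; Ȟ^2(U;F) ≅ 0


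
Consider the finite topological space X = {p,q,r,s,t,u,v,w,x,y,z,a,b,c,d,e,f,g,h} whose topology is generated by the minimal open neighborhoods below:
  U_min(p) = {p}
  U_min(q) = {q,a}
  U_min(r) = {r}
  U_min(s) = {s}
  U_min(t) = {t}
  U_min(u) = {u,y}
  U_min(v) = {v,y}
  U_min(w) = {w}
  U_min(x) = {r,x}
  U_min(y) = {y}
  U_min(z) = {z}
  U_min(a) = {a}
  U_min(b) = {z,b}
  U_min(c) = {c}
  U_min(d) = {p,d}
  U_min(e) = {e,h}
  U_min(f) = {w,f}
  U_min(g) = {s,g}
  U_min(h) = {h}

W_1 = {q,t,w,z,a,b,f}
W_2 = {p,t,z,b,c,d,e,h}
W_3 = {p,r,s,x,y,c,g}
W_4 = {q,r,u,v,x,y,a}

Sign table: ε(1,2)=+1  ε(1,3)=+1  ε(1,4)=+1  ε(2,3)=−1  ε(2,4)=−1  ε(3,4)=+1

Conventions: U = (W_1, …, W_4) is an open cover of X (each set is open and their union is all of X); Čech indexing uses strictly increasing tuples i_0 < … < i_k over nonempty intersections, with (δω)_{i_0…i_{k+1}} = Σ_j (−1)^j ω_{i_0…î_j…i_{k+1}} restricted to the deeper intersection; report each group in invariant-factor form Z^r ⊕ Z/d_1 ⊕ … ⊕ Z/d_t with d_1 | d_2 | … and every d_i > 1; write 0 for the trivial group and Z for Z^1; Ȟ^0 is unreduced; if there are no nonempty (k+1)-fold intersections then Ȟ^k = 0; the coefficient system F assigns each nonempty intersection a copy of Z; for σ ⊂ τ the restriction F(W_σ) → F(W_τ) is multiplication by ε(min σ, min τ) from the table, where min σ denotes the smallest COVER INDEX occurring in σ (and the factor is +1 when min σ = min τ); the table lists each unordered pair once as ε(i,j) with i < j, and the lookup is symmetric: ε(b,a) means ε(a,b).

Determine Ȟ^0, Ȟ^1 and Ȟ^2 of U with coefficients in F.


nonempty overlaps:
  W12={t,z,b} W14={q,a} W23={p,c} W34={r,x,y}
C dims 4,4; δ0: rk 4, SNF 1^3·2
degree 0: 4−4−0 = 0 → Ȟ^0 ≅ 0
degree 1: 4−0−4 = 0 plus torsion [2] → Ȟ^1 ≅ Z/2
degree 2: 0−0−0 = 0 → Ȟ^2 ≅ 0

Ȟ^0(U;F) ≅ 0,  Ȟ^1(U;F) ≅ Z/2,  Ȟ^2(U;F) ≅ 0


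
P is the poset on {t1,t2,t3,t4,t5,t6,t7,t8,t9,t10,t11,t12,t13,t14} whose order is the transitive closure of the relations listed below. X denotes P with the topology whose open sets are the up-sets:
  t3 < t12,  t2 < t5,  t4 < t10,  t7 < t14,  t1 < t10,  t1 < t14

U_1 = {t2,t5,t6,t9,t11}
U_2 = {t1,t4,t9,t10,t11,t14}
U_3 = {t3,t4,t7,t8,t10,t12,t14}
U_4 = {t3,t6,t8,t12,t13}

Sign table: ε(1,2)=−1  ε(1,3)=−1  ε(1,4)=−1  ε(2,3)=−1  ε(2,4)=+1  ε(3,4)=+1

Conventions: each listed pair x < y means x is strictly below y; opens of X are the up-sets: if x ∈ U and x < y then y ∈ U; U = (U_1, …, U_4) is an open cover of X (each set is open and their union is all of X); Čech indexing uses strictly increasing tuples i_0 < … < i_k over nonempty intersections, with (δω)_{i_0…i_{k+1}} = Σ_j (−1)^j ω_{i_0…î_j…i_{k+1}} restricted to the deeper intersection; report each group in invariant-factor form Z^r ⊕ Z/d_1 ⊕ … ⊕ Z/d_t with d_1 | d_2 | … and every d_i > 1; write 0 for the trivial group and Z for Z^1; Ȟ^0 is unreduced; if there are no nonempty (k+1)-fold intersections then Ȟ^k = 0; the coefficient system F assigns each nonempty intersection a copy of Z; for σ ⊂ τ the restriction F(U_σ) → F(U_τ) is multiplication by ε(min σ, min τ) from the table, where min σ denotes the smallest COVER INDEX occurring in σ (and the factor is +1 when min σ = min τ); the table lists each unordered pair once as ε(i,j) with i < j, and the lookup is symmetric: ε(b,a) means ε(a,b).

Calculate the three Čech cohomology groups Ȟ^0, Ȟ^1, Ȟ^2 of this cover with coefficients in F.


Ȟ^0 ≅ 0, Ȟ^1 ≅ Z/2 and Ȟ^2 ≅ 0

cover nerve:
  U12={t9,t11} U14={t6} U23={t4,t10,t14} U34={t3,t8,t12}
C dims 4,4; δ0: rk 4, SNF 1^3·2
Ȟ^0: (4−4)−0=0 ⇒ 0
Ȟ^1: (4−0)−4=0 plus torsion [2] ⇒ Z/2
Ȟ^2: (0−0)−0=0 ⇒ 0


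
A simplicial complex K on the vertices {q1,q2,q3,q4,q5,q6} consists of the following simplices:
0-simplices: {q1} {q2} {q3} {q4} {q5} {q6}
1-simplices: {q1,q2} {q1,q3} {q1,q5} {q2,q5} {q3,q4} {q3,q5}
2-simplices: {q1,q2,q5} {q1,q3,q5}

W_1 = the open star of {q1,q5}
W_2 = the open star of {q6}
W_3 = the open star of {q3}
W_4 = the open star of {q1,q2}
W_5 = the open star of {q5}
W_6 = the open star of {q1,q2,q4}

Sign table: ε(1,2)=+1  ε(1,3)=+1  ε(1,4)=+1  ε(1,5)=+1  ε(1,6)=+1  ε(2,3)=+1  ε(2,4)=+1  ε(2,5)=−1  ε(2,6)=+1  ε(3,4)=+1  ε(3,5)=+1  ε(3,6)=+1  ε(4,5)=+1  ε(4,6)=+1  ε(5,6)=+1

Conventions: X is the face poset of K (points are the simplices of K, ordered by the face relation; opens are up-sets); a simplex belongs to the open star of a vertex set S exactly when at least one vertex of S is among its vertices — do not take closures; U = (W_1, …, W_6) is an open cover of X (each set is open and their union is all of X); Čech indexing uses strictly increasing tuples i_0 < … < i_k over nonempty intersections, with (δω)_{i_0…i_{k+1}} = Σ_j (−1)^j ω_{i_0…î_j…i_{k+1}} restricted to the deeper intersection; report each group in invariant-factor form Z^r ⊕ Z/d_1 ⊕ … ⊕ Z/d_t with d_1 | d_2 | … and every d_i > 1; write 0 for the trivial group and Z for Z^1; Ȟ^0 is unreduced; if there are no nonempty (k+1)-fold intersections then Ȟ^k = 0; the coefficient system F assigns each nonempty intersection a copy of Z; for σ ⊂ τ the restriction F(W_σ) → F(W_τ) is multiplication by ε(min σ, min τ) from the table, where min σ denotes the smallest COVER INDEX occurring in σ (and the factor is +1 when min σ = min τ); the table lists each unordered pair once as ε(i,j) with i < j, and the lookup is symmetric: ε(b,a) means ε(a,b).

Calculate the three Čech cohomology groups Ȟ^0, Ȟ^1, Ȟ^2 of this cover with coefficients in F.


cover nerve:
  W1={{q1},{q5},{q1,q2},{q1,q3},{q1,q5},{q2,q5},{q3,q5},{q1,q2,q5},{q1,q3,q5}} W2={{q6}} W3={{q3},{q1,q3},{q3,q4},{q3,q5},{q1,q3,q5}} W4={{q1},{q2},{q1,q2},{q1,q3},{q1,q5},{q2,q5},{q1,q2,q5},{q1,q3,q5}} W5={{q5},{q1,q5},{q2,q5},{q3,q5},{q1,q2,q5},{q1,q3,q5}} W6={{q1},{q2},{q4},{q1,q2},{q1,q3},{q1,q5},{q2,q5},{q3,q4},{q1,q2,q5},{q1,q3,q5}}
  W13={{q1,q3},{q3,q5},{q1,q3,q5}} W14={{q1},{q1,q2},{q1,q3},{q1,q5},{q2,q5},{q1,q2,q5},{q1,q3,q5}} W15={{q5},{q1,q5},{q2,q5},{q3,q5},{q1,q2,q5},{q1,q3,q5}} W16={{q1},{q1,q2},{q1,q3},{q1,q5},{q2,q5},{q1,q2,q5},{q1,q3,q5}} W34={{q1,q3},{q1,q3,q5}} W35={{q3,q5},{q1,q3,q5}} W36={{q1,q3},{q3,q4},{q1,q3,q5}} W45={{q1,q5},{q2,q5},{q1,q2,q5},{q1,q3,q5}} W46={{q1},{q2},{q1,q2},{q1,q3},{q1,q5},{q2,q5},{q1,q2,q5},{q1,q3,q5}} W56={{q1,q5},{q2,q5},{q1,q2,q5},{q1,q3,q5}}
  W134={{q1,q3},{q1,q3,q5}} W135={{q3,q5},{q1,q3,q5}} W136={{q1,q3},{q1,q3,q5}} W145={{q1,q5},{q2,q5},{q1,q2,q5},{q1,q3,q5}} W146={{q1},{q1,q2},{q1,q3},{q1,q5},{q2,q5},{q1,q2,q5},{q1,q3,q5}} W156={{q1,q5},{q2,q5},{q1,q2,q5},{q1,q3,q5}} W345={{q1,q3,q5}} W346={{q1,q3},{q1,q3,q5}} W356={{q1,q3,q5}} W456={{q1,q5},{q2,q5},{q1,q2,q5},{q1,q3,q5}}
  W1345={{q1,q3,q5}} W1346={{q1,q3},{q1,q3,q5}} W1356={{q1,q3,q5}} W1456={{q1,q5},{q2,q5},{q1,q2,q5},{q1,q3,q5}} W3456={{q1,q3,q5}}
  W13456={{q1,q3,q5}}
C dims 6,10,10,5; δ0: rk 4, SNF 1^4; δ1: rk 6, SNF 1^6; δ2: rk 4, SNF 1^4
Ȟ^0: (6−4)−0=2 ⇒ Z^2
Ȟ^1: (10−6)−4=0 ⇒ 0
Ȟ^2: (10−4)−6=0 ⇒ 0

Ȟ^0 ≅ Z^2, Ȟ^1 ≅ 0, Ȟ^2 ≅ 0


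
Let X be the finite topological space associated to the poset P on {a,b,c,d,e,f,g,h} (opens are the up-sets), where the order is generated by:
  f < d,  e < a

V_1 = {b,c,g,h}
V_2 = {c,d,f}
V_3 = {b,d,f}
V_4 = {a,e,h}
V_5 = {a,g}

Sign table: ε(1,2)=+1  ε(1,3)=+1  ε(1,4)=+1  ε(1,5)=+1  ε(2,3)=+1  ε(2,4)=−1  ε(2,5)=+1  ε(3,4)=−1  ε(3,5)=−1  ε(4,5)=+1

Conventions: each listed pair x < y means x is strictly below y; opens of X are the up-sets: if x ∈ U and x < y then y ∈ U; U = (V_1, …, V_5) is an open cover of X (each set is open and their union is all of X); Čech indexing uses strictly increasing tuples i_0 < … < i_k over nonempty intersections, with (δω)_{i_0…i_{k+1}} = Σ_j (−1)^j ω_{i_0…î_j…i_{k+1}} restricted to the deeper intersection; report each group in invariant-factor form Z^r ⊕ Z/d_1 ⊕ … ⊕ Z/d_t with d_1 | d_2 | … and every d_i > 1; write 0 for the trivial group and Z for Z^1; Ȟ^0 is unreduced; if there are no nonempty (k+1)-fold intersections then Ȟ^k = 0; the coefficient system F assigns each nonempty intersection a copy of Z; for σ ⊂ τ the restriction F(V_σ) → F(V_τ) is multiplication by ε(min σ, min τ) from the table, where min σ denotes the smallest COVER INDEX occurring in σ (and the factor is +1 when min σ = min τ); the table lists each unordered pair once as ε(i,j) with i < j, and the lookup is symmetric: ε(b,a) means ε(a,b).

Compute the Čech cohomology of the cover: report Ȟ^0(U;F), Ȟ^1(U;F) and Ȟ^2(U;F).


intersection data:
  V12={c} V13={b} V14={h} V15={g} V23={d,f} V45={a}
C dims 5,6; δ0: rk 4, SNF 1^4
Ȟ^0 = (5 − 4) − 0 = 1, so Ȟ^0 ≅ Z
Ȟ^1 = (6 − 0) − 4 = 2, so Ȟ^1 ≅ Z^2
Ȟ^2 = (0 − 0) − 0 = 0, so Ȟ^2 ≅ 0

Ȟ^0(U;F) ≅ Z; Ȟ^1(U;F) ≅ Z^2; Ȟ^2(U;F) ≅ 0


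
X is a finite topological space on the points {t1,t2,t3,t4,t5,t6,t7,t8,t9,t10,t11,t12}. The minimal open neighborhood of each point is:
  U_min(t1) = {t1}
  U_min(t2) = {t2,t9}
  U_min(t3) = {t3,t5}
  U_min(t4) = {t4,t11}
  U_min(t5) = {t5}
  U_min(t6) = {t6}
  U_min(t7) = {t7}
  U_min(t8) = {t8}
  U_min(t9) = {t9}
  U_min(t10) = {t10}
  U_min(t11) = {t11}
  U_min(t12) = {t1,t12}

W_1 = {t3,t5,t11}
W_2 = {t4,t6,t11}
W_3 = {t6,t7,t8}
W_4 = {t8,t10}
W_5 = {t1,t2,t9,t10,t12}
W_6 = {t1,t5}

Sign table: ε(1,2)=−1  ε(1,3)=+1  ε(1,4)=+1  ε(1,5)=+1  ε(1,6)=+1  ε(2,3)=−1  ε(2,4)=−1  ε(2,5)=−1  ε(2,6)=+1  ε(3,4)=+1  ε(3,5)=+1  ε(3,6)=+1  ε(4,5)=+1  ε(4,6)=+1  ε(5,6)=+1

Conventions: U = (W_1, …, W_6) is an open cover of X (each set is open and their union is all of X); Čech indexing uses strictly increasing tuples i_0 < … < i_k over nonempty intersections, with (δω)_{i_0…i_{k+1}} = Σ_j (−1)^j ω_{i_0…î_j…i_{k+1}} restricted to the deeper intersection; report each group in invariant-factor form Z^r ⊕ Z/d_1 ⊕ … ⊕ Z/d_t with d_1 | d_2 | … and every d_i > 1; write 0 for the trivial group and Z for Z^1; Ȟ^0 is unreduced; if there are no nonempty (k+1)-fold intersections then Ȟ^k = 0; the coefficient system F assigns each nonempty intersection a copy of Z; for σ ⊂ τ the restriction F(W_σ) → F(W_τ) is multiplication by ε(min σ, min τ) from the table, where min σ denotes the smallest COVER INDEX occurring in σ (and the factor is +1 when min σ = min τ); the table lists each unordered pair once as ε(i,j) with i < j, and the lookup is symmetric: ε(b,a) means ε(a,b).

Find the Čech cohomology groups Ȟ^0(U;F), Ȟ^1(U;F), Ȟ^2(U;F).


nonempty overlaps:
  W12={t11} W16={t5} W23={t6} W34={t8} W45={t10} W56={t1}
C dims 6,6; δ0: rk 5, SNF 1^5
degree 0: 6−5−0 = 1 → Ȟ^0 ≅ Z
degree 1: 6−0−5 = 1 → Ȟ^1 ≅ Z
degree 2: 0−0−0 = 0 → Ȟ^2 ≅ 0

Ȟ^0 = Z; Ȟ^1 = Z; Ȟ^2 = 0


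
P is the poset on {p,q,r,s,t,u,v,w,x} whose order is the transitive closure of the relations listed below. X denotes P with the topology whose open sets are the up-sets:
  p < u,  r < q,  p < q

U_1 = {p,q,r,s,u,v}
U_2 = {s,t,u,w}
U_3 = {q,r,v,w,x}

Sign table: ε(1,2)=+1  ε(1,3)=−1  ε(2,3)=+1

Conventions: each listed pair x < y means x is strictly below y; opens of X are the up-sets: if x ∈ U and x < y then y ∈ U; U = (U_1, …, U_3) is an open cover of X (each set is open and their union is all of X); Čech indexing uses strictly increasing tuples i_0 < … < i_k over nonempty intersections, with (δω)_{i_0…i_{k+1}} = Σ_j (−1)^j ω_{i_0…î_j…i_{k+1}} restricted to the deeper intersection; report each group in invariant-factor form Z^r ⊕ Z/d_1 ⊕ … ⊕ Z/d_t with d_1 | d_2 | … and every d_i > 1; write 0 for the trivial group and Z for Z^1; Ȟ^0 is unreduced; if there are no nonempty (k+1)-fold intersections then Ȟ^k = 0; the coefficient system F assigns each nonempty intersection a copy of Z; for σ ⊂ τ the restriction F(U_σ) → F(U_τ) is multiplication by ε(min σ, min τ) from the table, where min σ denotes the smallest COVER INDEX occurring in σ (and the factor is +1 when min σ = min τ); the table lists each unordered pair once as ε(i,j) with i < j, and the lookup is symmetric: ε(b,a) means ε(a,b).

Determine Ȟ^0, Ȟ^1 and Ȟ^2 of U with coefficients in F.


Ȟ^0 ≅ 0,  Ȟ^1 ≅ Z/2,  Ȟ^2 ≅ 0

nerve of the cover:
  U12={s,u} U13={q,r,v} U23={w}
C dims 3,3; δ0: rk 3, SNF 1^2·2
Ȟ^0 = (3 − 3) − 0 = 0, so Ȟ^0 ≅ 0
Ȟ^1 = (3 − 0) − 3 = 0 plus torsion [2], so Ȟ^1 ≅ Z/2
Ȟ^2 = (0 − 0) − 0 = 0, so Ȟ^2 ≅ 0


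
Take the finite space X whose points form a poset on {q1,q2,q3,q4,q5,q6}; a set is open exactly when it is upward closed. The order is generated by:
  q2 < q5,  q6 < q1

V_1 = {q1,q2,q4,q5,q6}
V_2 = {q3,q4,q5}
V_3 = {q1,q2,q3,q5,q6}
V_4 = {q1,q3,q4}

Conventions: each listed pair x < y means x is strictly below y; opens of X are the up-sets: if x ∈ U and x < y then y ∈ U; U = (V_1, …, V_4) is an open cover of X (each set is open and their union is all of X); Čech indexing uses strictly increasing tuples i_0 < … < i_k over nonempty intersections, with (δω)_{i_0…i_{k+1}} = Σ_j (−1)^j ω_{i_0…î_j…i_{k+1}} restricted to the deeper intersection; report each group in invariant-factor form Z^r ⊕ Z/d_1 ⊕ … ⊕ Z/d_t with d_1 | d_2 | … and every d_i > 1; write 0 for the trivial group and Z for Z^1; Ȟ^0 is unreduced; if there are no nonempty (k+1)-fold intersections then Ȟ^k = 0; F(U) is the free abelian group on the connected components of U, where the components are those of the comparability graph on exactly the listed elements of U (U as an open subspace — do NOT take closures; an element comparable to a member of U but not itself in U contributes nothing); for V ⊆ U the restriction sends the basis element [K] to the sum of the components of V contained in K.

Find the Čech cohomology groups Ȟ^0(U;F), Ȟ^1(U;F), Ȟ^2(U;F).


cover nerve:
  V12={q4,q5} V13={q1,q2,q5,q6} V14={q1,q4} V23={q3,q5} V24={q3,q4} V34={q1,q3}
  V123={q5} V124={q4} V134={q1} V234={q3}
components per intersection:
  V1: {q1,q6} {q2,q5} {q4}
  V2: {q3} {q4} {q5}
  V3: {q1,q6} {q2,q5} {q3}
  V4: {q1} {q3} {q4}
  V12: {q4} {q5}
  V13: {q1,q6} {q2,q5}
  V14: {q1} {q4}
  V23: {q3} {q5}
  V24: {q3} {q4}
  V34: {q1} {q3}
  V123: {q5}
  V124: {q4}
  V134: {q1}
  V234: {q3}
C dims 12,12,4; δ0: rk 8, SNF 1^8; δ1: rk 4, SNF 1^4
Ȟ^0: (12−8)−0=4 ⇒ Z^4
Ȟ^1: (12−4)−8=0 ⇒ 0
Ȟ^2: (4−0)−4=0 ⇒ 0

Ȟ^0 ≅ Z^4, Ȟ^1 ≅ 0 and Ȟ^2 ≅ 0


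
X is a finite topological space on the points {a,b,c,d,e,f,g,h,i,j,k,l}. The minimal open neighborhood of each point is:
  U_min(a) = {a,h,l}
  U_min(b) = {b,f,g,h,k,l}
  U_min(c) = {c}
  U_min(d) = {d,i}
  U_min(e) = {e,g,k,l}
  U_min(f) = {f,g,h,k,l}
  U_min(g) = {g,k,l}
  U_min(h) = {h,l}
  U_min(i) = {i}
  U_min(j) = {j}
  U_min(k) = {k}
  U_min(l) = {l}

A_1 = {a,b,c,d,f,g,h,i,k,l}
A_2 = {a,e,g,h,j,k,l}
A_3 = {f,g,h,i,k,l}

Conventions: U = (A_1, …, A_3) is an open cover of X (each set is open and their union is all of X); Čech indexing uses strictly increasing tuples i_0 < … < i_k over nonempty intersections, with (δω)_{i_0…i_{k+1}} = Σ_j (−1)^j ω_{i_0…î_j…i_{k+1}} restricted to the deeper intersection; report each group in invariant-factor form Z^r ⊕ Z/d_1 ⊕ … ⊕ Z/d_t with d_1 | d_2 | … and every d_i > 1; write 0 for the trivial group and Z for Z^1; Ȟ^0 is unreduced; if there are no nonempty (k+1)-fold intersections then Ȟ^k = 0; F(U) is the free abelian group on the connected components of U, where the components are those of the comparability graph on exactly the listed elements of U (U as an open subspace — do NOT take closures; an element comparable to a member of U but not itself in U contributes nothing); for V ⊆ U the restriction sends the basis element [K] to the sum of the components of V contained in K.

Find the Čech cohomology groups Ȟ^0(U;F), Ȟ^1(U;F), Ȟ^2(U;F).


nonempty intersections:
  A12={a,g,h,k,l} A13={f,g,h,i,k,l} A23={g,h,k,l}
  A123={g,h,k,l}
components per intersection:
  A1: {a,b,f,g,h,k,l} {c} {d,i}
  A2: {a,e,g,h,k,l} {j}
  A3: {f,g,h,k,l} {i}
  A12: {a,g,h,k,l}
  A13: {f,g,h,k,l} {i}
  A23: {g,h,k,l}
  A123: {g,h,k,l}
C dims 7,4,1; δ0: rk 3, SNF 1^3; δ1: rk 1, SNF 1^1
Ȟ^0: (7−3)−0=4 ⇒ Z^4
Ȟ^1: (4−1)−3=0 ⇒ 0
Ȟ^2: (1−0)−1=0 ⇒ 0

Ȟ^0(U;F) ≅ Z^4,  Ȟ^1(U;F) ≅ 0,  Ȟ^2(U;F) ≅ 0


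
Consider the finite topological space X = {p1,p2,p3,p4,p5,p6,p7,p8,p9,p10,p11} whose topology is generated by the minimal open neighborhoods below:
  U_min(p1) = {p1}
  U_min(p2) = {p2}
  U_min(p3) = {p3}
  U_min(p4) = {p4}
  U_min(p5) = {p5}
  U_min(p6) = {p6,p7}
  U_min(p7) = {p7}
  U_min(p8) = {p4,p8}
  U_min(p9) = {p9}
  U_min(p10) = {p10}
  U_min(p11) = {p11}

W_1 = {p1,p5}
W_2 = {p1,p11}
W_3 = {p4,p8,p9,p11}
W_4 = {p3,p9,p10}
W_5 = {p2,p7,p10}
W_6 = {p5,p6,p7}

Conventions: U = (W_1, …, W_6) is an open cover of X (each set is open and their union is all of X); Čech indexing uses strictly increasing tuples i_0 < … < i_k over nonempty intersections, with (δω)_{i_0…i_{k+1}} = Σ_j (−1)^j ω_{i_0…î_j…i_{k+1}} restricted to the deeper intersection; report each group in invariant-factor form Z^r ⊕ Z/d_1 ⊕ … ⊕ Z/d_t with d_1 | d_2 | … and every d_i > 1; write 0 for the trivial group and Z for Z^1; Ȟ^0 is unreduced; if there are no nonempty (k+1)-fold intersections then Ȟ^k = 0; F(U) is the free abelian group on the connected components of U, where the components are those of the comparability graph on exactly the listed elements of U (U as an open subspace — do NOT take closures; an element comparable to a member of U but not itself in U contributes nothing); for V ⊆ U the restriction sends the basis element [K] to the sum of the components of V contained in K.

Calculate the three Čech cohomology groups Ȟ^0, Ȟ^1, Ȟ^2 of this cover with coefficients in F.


nerve simplices:
  W12={p1} W16={p5} W23={p11} W34={p9} W45={p10} W56={p7}
components per intersection:
  W1: {p1} {p5}
  W2: {p1} {p11}
  W3: {p4,p8} {p9} {p11}
  W4: {p3} {p9} {p10}
  W5: {p2} {p7} {p10}
  W6: {p5} {p6,p7}
  W12: {p1}
  W16: {p5}
  W23: {p11}
  W34: {p9}
  W45: {p10}
  W56: {p7}
C dims 15,6; δ0: rk 6, SNF 1^6
degree 0: 15−6−0 = 9 → Ȟ^0 ≅ Z^9
degree 1: 6−0−6 = 0 → Ȟ^1 ≅ 0
degree 2: 0−0−0 = 0 → Ȟ^2 ≅ 0

Ȟ^0(U;F) ≅ Z^9, Ȟ^1(U;F) ≅ 0 and Ȟ^2(U;F) ≅ 0


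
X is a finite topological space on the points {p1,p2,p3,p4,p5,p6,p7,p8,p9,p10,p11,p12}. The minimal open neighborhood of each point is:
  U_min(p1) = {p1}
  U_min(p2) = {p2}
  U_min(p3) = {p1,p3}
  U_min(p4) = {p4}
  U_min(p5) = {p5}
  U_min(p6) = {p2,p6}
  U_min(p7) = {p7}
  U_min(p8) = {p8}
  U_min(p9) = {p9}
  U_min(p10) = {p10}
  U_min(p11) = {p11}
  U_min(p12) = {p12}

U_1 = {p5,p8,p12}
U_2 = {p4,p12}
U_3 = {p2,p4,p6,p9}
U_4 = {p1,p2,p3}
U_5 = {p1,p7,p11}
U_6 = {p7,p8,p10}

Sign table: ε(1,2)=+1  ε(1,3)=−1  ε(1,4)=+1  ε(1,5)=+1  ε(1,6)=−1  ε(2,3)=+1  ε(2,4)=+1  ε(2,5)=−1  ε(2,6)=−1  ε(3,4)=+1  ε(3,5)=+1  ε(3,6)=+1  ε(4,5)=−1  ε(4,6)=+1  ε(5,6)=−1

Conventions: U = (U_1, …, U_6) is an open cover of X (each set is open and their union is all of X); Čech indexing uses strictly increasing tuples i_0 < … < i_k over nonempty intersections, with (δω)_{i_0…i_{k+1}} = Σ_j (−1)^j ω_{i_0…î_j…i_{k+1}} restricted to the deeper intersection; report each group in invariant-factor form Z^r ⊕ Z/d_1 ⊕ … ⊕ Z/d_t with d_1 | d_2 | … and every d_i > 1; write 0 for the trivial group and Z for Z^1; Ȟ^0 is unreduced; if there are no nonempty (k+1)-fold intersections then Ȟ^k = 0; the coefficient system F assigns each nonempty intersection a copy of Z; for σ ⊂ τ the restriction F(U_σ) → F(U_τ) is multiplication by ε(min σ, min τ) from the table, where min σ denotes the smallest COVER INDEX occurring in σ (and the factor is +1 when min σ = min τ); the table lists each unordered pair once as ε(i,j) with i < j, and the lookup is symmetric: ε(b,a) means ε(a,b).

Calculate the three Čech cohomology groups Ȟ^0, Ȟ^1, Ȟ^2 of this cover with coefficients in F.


nonempty overlaps:
  U12={p12} U16={p8} U23={p4} U34={p2} U45={p1} U56={p7}
C dims 6,6; δ0: rk 6, SNF 1^5·2
degree 0: 6−6−0 = 0 → Ȟ^0 ≅ 0
degree 1: 6−0−6 = 0 plus torsion [2] → Ȟ^1 ≅ Z/2
degree 2: 0−0−0 = 0 → Ȟ^2 ≅ 0

Ȟ^0 = 0, Ȟ^1 = Z/2 and Ȟ^2 = 0


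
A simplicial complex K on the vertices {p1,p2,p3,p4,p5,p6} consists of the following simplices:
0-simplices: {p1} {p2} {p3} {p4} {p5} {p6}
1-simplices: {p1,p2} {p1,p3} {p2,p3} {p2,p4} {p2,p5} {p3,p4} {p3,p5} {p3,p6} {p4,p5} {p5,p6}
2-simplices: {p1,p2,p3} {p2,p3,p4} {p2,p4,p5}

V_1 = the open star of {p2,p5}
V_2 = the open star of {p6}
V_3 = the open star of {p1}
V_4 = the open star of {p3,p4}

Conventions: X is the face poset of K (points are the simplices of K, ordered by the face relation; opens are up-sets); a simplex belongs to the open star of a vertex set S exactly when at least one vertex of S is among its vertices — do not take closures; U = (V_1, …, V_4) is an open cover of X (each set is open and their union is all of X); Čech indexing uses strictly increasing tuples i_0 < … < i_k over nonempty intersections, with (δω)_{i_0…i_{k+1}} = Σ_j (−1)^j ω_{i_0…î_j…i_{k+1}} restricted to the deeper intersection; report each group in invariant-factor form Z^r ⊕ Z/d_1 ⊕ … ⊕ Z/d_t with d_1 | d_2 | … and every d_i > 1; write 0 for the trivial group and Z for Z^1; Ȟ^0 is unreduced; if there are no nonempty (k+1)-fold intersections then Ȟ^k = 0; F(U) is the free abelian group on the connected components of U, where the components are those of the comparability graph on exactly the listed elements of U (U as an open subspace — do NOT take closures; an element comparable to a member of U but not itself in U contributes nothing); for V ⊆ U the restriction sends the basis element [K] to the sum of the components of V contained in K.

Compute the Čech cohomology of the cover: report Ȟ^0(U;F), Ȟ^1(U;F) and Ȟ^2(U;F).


Ȟ^0 ≅ Z, Ȟ^1 ≅ Z^2, Ȟ^2 ≅ 0

intersection data:
  V1={{p2},{p5},{p1,p2},{p2,p3},{p2,p4},{p2,p5},{p3,p5},{p4,p5},{p5,p6},{p1,p2,p3},{p2,p3,p4},{p2,p4,p5}} V2={{p6},{p3,p6},{p5,p6}} V3={{p1},{p1,p2},{p1,p3},{p1,p2,p3}} V4={{p3},{p4},{p1,p3},{p2,p3},{p2,p4},{p3,p4},{p3,p5},{p3,p6},{p4,p5},{p1,p2,p3},{p2,p3,p4},{p2,p4,p5}}
  V12={{p5,p6}} V13={{p1,p2},{p1,p2,p3}} V14={{p2,p3},{p2,p4},{p3,p5},{p4,p5},{p1,p2,p3},{p2,p3,p4},{p2,p4,p5}} V24={{p3,p6}} V34={{p1,p3},{p1,p2,p3}}
  V134={{p1,p2,p3}}
components per intersection:
  V1: {{p2},{p5},{p1,p2},{p2,p3},{p2,p4},{p2,p5},{p3,p5},{p4,p5},{p5,p6},{p1,p2,p3},{p2,p3,p4},{p2,p4,p5}}
  V2: {{p6},{p3,p6},{p5,p6}}
  V3: {{p1},{p1,p2},{p1,p3},{p1,p2,p3}}
  V4: {{p3},{p4},{p1,p3},{p2,p3},{p2,p4},{p3,p4},{p3,p5},{p3,p6},{p4,p5},{p1,p2,p3},{p2,p3,p4},{p2,p4,p5}}
  V12: {{p5,p6}}
  V13: {{p1,p2},{p1,p2,p3}}
  V14: {{p2,p3},{p2,p4},{p4,p5},{p1,p2,p3},{p2,p3,p4},{p2,p4,p5}} {{p3,p5}}
  V24: {{p3,p6}}
  V34: {{p1,p3},{p1,p2,p3}}
  V134: {{p1,p2,p3}}
C dims 4,6,1; δ0: rk 3, SNF 1^3; δ1: rk 1, SNF 1^1
Ȟ^0 = (4 − 3) − 0 = 1, so Ȟ^0 ≅ Z
Ȟ^1 = (6 − 1) − 3 = 2, so Ȟ^1 ≅ Z^2
Ȟ^2 = (1 − 0) − 1 = 0, so Ȟ^2 ≅ 0


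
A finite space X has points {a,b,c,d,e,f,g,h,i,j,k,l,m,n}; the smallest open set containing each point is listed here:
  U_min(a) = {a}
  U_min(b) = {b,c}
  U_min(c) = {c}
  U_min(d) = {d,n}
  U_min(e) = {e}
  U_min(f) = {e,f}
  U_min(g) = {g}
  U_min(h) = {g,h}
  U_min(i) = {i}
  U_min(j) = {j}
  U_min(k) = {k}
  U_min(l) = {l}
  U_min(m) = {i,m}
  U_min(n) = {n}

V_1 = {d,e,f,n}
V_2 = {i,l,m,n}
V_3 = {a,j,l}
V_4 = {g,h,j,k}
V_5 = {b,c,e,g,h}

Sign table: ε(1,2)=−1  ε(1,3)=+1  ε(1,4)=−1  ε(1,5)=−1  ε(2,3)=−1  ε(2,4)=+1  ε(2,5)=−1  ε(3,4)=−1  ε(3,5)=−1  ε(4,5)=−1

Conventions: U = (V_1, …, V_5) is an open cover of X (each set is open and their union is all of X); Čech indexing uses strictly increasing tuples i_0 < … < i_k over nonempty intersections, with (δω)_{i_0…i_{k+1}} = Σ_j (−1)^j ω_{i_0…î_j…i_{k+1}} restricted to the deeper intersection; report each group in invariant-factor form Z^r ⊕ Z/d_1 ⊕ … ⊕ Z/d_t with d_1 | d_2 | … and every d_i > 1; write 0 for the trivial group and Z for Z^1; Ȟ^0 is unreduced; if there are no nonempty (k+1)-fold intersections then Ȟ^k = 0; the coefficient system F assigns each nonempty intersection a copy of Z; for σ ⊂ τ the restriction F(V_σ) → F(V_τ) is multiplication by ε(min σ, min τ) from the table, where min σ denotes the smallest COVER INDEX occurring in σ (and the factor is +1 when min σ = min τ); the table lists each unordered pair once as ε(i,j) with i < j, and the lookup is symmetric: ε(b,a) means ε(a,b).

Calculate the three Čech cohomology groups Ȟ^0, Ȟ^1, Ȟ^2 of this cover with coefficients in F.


nerve simplices:
  V12={n} V15={e} V23={l} V34={j} V45={g,h}
C dims 5,5; δ0: rk 5, SNF 1^4·2
degree 0: 5−5−0 = 0 → Ȟ^0 ≅ 0
degree 1: 5−0−5 = 0 plus torsion [2] → Ȟ^1 ≅ Z/2
degree 2: 0−0−0 = 0 → Ȟ^2 ≅ 0

Ȟ^0(U;F) ≅ 0; Ȟ^1(U;F) ≅ Z/2; Ȟ^2(U;F) ≅ 0


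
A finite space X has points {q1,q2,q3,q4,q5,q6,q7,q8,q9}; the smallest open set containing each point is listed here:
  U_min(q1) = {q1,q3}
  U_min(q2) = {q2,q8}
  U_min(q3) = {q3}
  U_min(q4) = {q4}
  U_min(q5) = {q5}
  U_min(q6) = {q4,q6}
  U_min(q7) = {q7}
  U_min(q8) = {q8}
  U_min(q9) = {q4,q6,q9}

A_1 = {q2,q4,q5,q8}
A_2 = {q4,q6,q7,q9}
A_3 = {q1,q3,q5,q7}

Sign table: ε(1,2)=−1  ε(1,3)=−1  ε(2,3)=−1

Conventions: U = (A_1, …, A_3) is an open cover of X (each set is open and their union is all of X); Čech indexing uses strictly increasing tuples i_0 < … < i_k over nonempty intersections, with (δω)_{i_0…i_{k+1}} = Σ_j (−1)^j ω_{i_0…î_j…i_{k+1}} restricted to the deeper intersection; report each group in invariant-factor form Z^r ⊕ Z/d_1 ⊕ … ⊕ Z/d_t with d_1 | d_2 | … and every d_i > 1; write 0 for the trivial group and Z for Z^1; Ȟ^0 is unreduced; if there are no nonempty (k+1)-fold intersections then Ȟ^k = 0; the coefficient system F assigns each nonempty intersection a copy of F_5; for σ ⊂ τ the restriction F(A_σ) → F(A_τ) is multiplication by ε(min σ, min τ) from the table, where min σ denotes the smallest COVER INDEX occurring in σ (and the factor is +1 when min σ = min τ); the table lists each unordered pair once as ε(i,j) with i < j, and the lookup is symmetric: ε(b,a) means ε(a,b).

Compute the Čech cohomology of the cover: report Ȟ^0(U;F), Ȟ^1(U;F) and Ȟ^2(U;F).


Ȟ^0 = 0,  Ȟ^1 = 0,  Ȟ^2 = 0

nerve of the cover:
  A12={q4} A13={q5} A23={q7}
C dims 3,3; δ0: rk_F5 3
Ȟ^0 = (3 − 3) − 0 = 0, so Ȟ^0 ≅ 0
Ȟ^1 = (3 − 0) − 3 = 0, so Ȟ^1 ≅ 0
Ȟ^2 = (0 − 0) − 0 = 0, so Ȟ^2 ≅ 0


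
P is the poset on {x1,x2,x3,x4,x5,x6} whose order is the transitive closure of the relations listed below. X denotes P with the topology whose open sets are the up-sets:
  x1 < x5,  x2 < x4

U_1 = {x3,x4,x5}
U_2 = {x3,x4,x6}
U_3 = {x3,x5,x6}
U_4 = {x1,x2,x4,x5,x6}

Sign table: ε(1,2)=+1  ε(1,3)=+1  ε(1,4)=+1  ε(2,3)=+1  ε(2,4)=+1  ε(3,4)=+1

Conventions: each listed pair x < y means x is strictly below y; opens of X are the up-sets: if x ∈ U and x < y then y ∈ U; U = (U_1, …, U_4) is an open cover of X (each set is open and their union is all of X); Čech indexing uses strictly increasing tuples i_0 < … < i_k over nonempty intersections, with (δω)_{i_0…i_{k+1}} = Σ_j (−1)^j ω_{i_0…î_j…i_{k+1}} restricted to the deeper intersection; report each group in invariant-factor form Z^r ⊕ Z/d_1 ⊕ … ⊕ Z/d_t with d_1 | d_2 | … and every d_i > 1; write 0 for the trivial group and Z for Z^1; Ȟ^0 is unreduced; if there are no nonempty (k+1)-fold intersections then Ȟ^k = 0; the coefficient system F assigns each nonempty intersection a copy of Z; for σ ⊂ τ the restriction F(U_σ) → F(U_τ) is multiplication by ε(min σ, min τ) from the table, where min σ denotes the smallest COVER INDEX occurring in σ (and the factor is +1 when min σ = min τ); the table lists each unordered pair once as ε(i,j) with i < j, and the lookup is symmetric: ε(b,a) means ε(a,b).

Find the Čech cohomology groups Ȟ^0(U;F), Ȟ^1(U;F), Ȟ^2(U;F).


nonempty intersections:
  U12={x3,x4} U13={x3,x5} U14={x4,x5} U23={x3,x6} U24={x4,x6} U34={x5,x6}
  U123={x3} U124={x4} U134={x5} U234={x6}
C dims 4,6,4; δ0: rk 3, SNF 1^3; δ1: rk 3, SNF 1^3
Ȟ^0: (4−3)−0=1 ⇒ Z
Ȟ^1: (6−3)−3=0 ⇒ 0
Ȟ^2: (4−0)−3=1 ⇒ Z

Ȟ^0(U;F) ≅ Z; Ȟ^1(U;F) ≅ 0; Ȟ^2(U;F) ≅ Z


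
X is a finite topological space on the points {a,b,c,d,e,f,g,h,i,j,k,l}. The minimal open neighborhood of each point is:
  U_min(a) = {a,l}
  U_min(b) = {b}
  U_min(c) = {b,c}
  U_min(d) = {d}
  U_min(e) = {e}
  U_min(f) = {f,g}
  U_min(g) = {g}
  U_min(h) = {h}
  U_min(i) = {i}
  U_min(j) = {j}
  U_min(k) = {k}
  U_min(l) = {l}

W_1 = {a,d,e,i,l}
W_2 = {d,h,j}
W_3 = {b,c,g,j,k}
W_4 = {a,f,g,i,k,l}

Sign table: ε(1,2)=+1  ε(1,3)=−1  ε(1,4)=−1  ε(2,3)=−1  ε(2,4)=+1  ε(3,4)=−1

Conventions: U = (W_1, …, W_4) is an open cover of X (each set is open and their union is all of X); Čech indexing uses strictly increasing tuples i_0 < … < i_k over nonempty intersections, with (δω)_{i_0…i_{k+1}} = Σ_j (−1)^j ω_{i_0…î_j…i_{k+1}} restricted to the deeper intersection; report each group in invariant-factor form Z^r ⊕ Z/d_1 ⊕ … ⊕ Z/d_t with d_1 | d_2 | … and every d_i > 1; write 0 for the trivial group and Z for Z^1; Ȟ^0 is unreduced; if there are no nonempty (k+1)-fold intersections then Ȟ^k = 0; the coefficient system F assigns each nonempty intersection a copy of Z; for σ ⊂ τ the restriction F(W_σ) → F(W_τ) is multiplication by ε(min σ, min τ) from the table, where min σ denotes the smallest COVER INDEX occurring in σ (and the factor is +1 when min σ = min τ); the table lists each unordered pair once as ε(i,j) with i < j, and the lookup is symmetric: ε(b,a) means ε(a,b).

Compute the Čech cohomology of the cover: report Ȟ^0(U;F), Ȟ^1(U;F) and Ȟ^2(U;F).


nonempty intersections:
  W12={d} W14={a,i,l} W23={j} W34={g,k}
C dims 4,4; δ0: rk 4, SNF 1^3·2
Ȟ^0: (4−4)−0=0 ⇒ 0
Ȟ^1: (4−0)−4=0 plus torsion [2] ⇒ Z/2
Ȟ^2: (0−0)−0=0 ⇒ 0

Ȟ^0(U;F) ≅ 0; Ȟ^1(U;F) ≅ Z/2; Ȟ^2(U;F) ≅ 0


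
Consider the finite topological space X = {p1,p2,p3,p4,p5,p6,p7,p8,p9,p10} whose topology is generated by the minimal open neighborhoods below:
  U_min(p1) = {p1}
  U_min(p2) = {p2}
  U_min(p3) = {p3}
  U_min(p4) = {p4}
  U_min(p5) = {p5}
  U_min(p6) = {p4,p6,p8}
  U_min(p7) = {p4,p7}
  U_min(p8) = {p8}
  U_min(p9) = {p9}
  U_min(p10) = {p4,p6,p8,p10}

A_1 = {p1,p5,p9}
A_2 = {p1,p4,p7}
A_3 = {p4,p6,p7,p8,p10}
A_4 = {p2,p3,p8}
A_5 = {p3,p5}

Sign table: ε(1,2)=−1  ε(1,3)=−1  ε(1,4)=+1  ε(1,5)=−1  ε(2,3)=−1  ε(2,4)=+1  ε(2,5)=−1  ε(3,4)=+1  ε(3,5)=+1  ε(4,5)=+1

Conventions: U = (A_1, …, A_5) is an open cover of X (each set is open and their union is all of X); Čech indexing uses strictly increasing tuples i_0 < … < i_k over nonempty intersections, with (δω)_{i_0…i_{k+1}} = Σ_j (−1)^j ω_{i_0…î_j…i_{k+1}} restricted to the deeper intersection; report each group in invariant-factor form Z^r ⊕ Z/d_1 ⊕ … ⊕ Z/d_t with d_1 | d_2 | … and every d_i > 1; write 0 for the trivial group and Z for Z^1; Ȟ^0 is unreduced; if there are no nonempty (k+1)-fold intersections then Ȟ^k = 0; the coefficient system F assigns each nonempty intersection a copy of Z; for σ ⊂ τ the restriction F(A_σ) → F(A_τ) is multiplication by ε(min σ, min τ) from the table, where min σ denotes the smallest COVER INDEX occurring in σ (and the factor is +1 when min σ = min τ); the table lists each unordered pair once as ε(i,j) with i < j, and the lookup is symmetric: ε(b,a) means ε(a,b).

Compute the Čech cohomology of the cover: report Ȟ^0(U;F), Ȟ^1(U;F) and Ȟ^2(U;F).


Ȟ^0 = 0,  Ȟ^1 = Z/2,  Ȟ^2 = 0

nerve of the cover:
  A12={p1} A15={p5} A23={p4,p7} A34={p8} A45={p3}
C dims 5,5; δ0: rk 5, SNF 1^4·2
Ȟ^0 = (5 − 5) − 0 = 0, so Ȟ^0 ≅ 0
Ȟ^1 = (5 − 0) − 5 = 0 plus torsion [2], so Ȟ^1 ≅ Z/2
Ȟ^2 = (0 − 0) − 0 = 0, so Ȟ^2 ≅ 0


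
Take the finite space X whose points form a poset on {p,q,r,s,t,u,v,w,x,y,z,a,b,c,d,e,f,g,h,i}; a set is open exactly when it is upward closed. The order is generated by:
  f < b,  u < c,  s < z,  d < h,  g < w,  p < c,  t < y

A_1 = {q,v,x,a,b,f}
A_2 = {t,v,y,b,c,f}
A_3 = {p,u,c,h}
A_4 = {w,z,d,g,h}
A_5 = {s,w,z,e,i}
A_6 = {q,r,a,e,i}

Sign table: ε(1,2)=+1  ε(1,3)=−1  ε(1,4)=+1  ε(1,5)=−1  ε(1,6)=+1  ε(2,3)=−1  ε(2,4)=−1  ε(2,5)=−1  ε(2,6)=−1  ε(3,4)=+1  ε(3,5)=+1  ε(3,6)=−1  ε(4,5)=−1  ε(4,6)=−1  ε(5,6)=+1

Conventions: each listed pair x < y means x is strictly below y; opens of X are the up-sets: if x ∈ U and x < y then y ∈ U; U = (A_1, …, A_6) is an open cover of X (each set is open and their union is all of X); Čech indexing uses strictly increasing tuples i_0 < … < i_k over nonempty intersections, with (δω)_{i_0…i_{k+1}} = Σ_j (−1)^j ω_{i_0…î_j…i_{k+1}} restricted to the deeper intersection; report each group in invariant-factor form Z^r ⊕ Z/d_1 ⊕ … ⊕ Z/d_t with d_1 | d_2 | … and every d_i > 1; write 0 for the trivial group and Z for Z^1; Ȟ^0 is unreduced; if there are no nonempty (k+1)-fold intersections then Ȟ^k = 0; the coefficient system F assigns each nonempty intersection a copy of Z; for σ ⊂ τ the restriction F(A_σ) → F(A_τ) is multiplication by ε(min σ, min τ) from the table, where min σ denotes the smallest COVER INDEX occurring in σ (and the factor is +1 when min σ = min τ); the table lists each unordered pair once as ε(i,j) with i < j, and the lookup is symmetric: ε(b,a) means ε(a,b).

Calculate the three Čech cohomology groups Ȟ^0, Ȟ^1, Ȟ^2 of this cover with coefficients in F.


nerve simplices:
  A12={v,b,f} A16={q,a} A23={c} A34={h} A45={w,z} A56={e,i}
C dims 6,6; δ0: rk 5, SNF 1^5
degree 0: 6−5−0 = 1 → Ȟ^0 ≅ Z
degree 1: 6−0−5 = 1 → Ȟ^1 ≅ Z
degree 2: 0−0−0 = 0 → Ȟ^2 ≅ 0

Ȟ^0 = Z, Ȟ^1 = Z, Ȟ^2 = 0
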